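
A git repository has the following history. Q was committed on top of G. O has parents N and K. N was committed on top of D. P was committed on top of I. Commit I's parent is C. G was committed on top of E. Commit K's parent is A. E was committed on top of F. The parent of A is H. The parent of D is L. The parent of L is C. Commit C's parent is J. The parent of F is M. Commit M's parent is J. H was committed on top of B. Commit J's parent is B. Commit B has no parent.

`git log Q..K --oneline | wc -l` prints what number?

3

Reachable from K: {A, B, H, K}.
Reachable from Q: {B, E, F, G, J, M, Q}.
In K's history but not Q's: {A, H, K} — 3 commits.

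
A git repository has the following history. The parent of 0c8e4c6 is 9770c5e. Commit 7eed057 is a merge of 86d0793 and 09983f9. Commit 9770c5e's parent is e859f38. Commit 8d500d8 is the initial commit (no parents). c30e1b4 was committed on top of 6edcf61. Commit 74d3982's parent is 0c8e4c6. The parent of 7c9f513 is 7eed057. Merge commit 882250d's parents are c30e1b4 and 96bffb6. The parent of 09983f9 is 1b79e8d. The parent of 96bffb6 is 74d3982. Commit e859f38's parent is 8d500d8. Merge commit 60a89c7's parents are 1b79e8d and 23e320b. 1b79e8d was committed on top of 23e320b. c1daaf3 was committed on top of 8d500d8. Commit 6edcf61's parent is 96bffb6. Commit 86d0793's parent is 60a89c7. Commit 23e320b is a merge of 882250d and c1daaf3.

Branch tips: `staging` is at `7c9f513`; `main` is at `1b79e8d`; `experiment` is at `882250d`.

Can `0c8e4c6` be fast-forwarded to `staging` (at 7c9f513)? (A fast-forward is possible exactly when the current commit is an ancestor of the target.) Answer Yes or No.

Yes

A fast-forward from 0c8e4c6 to 7c9f513 is possible iff 0c8e4c6 is an ancestor of 7c9f513.
Ancestors of 7c9f513: {09983f9, 0c8e4c6, 1b79e8d, 23e320b, 60a89c7, 6edcf61, 74d3982, 7c9f513, 7eed057, 86d0793, 882250d, 8d500d8, 96bffb6, 9770c5e, c1daaf3, c30e1b4, e859f38}.
0c8e4c6 is among them, so fast-forward is possible.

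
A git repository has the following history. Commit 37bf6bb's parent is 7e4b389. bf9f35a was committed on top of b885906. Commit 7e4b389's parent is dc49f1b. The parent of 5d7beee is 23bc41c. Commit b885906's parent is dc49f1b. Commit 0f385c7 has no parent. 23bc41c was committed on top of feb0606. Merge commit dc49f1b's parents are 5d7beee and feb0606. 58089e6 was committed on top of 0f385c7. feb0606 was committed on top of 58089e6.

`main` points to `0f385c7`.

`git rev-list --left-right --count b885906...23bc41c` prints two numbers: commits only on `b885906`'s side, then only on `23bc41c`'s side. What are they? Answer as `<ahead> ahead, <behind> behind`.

3 ahead, 0 behind

Reachable from b885906: {0f385c7, 23bc41c, 58089e6, 5d7beee, b885906, dc49f1b, feb0606}.
Reachable from 23bc41c: {0f385c7, 23bc41c, 58089e6, feb0606}.
Only in b885906's history (ahead): {5d7beee, b885906, dc49f1b} — 3.
Only in 23bc41c's history (behind): {} — 0.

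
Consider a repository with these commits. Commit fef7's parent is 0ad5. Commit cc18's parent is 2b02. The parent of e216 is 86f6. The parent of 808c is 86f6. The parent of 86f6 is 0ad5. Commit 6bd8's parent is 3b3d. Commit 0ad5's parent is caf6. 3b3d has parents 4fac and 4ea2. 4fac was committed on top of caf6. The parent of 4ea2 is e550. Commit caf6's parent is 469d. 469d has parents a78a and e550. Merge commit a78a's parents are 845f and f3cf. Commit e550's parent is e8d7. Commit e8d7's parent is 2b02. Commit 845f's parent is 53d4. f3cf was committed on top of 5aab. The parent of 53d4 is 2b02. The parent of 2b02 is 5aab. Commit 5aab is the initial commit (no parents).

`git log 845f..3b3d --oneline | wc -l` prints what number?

9

Reachable from 3b3d: {2b02, 3b3d, 469d, 4ea2, 4fac, 53d4, 5aab, 845f, a78a, caf6, e550, e8d7, f3cf}.
Reachable from 845f: {2b02, 53d4, 5aab, 845f}.
In 3b3d's history but not 845f's: {3b3d, 469d, 4ea2, 4fac, a78a, caf6, e550, e8d7, f3cf} — 9 commits.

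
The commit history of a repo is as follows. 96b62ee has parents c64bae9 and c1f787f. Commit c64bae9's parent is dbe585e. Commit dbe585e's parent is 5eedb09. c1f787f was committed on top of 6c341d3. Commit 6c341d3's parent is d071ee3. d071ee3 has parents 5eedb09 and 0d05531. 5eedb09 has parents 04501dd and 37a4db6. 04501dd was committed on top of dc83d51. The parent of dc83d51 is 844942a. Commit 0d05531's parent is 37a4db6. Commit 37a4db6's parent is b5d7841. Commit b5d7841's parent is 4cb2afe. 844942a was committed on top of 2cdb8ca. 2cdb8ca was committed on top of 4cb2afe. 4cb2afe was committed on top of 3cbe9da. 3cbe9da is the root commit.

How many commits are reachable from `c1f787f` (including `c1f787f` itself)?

Walking parent pointers from c1f787f: reachable set = {04501dd, 0d05531, 2cdb8ca, 37a4db6, 3cbe9da, 4cb2afe, 5eedb09, 6c341d3, 844942a, b5d7841, c1f787f, d071ee3, dc83d51}.
That is 13 commits.

13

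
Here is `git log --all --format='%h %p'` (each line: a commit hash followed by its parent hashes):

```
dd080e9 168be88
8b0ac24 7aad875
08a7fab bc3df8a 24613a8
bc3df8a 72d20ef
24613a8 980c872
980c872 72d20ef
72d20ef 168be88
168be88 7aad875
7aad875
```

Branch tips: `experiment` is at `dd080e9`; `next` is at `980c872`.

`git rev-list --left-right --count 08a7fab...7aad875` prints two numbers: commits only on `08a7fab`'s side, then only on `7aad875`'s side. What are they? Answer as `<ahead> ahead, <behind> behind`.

6 ahead, 0 behind

Reachable from 08a7fab: {08a7fab, 168be88, 24613a8, 72d20ef, 7aad875, 980c872, bc3df8a}.
Reachable from 7aad875: {7aad875}.
Only in 08a7fab's history (ahead): {08a7fab, 168be88, 24613a8, 72d20ef, 980c872, bc3df8a} — 6.
Only in 7aad875's history (behind): {} — 0.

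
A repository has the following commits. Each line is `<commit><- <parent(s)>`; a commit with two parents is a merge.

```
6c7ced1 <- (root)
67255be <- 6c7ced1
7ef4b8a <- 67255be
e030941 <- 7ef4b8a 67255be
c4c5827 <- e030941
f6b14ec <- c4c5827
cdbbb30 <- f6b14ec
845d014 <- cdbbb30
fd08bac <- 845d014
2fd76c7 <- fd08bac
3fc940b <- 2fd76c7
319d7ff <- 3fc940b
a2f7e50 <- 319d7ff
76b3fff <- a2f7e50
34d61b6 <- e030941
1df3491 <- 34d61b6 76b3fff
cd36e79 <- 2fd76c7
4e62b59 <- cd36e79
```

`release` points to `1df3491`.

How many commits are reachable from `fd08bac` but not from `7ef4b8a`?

6

Reachable from fd08bac: {67255be, 6c7ced1, 7ef4b8a, 845d014, c4c5827, cdbbb30, e030941, f6b14ec, fd08bac}.
Reachable from 7ef4b8a: {67255be, 6c7ced1, 7ef4b8a}.
In fd08bac's history but not 7ef4b8a's: {845d014, c4c5827, cdbbb30, e030941, f6b14ec, fd08bac} — 6 commits.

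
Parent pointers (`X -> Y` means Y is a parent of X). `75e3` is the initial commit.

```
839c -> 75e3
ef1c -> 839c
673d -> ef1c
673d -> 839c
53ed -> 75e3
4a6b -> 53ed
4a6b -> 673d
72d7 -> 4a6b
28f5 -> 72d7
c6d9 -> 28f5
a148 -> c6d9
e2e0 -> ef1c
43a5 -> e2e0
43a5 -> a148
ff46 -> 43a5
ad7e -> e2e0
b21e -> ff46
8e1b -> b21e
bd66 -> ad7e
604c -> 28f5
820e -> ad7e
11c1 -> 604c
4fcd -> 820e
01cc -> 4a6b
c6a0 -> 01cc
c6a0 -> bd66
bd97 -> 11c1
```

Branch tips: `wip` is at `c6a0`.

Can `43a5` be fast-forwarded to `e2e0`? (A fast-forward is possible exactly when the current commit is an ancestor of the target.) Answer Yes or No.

A fast-forward from 43a5 to e2e0 is possible iff 43a5 is an ancestor of e2e0.
Ancestors of e2e0: {75e3, 839c, e2e0, ef1c}.
43a5 is not among them, so fast-forward is not possible.

No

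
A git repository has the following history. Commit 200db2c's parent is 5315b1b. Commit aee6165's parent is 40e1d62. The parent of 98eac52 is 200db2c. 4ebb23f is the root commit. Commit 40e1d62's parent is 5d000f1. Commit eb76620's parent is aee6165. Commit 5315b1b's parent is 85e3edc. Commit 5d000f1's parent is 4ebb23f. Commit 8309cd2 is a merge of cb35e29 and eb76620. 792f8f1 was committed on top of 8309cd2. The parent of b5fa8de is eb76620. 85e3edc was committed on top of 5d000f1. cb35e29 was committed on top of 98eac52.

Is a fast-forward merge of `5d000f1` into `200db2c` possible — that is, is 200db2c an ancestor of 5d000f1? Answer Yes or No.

A fast-forward from 200db2c to 5d000f1 is possible iff 200db2c is an ancestor of 5d000f1.
Ancestors of 5d000f1: {4ebb23f, 5d000f1}.
200db2c is not among them, so fast-forward is not possible.

No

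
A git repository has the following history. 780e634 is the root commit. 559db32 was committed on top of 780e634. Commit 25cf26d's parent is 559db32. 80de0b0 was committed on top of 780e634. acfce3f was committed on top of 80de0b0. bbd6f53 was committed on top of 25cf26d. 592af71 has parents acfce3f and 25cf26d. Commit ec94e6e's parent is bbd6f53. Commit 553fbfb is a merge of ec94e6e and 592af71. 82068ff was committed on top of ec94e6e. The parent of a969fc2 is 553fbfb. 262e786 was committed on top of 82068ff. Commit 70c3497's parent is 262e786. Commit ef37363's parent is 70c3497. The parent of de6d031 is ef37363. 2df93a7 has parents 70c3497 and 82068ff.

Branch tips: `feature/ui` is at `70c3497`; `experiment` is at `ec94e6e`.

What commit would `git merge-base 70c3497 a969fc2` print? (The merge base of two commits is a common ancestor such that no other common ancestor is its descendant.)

ec94e6e

Ancestors of 70c3497: {25cf26d, 262e786, 559db32, 70c3497, 780e634, 82068ff, bbd6f53, ec94e6e}.
Ancestors of a969fc2: {25cf26d, 553fbfb, 559db32, 592af71, 780e634, 80de0b0, a969fc2, acfce3f, bbd6f53, ec94e6e}.
Common ancestors: {25cf26d, 559db32, 780e634, bbd6f53, ec94e6e}.
Among these, ec94e6e is not an ancestor of any other common ancestor — it is the merge base.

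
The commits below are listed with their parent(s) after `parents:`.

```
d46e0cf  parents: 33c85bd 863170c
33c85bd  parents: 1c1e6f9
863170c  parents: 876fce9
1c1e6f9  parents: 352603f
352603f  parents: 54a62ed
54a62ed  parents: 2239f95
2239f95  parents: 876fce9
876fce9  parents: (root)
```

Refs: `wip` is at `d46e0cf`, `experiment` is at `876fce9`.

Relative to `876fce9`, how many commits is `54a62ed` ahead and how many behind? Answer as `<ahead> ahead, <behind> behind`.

Reachable from 54a62ed: {2239f95, 54a62ed, 876fce9}.
Reachable from 876fce9: {876fce9}.
Only in 54a62ed's history (ahead): {2239f95, 54a62ed} — 2.
Only in 876fce9's history (behind): {} — 0.

2 ahead, 0 behind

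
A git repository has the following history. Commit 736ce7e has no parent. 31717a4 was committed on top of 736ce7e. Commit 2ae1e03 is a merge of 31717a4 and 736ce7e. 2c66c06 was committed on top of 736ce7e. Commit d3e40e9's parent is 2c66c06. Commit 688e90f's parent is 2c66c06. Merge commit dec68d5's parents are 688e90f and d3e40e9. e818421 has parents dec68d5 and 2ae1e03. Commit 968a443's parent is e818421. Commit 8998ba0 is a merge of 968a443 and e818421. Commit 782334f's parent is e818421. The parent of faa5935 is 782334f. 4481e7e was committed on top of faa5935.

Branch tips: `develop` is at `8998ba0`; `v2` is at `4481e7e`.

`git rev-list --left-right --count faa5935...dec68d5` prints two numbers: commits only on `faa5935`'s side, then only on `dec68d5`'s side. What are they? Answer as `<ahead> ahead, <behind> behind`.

5 ahead, 0 behind

Reachable from faa5935: {2ae1e03, 2c66c06, 31717a4, 688e90f, 736ce7e, 782334f, d3e40e9, dec68d5, e818421, faa5935}.
Reachable from dec68d5: {2c66c06, 688e90f, 736ce7e, d3e40e9, dec68d5}.
Only in faa5935's history (ahead): {2ae1e03, 31717a4, 782334f, e818421, faa5935} — 5.
Only in dec68d5's history (behind): {} — 0.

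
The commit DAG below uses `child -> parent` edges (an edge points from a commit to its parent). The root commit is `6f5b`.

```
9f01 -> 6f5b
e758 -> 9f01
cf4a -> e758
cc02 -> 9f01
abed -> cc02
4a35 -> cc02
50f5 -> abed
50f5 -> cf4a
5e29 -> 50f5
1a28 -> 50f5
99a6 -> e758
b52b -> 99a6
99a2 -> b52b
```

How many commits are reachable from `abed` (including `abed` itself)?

Walking parent pointers from abed: reachable set = {6f5b, 9f01, abed, cc02}.
That is 4 commits.

4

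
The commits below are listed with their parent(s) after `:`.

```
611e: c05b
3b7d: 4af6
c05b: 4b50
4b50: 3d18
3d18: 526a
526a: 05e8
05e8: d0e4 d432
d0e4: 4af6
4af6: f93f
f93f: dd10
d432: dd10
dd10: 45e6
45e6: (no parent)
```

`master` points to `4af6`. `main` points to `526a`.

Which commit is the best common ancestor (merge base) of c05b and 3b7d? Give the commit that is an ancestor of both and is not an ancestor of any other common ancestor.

Ancestors of c05b: {05e8, 3d18, 45e6, 4af6, 4b50, 526a, c05b, d0e4, d432, dd10, f93f}.
Ancestors of 3b7d: {3b7d, 45e6, 4af6, dd10, f93f}.
Common ancestors: {45e6, 4af6, dd10, f93f}.
Among these, 4af6 is not an ancestor of any other common ancestor — it is the merge base.

4af6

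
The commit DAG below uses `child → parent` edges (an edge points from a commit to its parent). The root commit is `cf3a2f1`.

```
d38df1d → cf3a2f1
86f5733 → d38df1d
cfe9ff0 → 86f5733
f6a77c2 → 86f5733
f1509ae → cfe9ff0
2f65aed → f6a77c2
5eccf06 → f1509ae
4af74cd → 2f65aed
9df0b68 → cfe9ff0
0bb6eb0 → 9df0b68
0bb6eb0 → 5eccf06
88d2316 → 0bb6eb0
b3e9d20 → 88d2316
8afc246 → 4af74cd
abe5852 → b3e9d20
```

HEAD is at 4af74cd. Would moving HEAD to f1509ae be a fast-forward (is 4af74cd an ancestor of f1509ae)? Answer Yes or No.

No

A fast-forward from 4af74cd to f1509ae is possible iff 4af74cd is an ancestor of f1509ae.
Ancestors of f1509ae: {86f5733, cf3a2f1, cfe9ff0, d38df1d, f1509ae}.
4af74cd is not among them, so fast-forward is not possible.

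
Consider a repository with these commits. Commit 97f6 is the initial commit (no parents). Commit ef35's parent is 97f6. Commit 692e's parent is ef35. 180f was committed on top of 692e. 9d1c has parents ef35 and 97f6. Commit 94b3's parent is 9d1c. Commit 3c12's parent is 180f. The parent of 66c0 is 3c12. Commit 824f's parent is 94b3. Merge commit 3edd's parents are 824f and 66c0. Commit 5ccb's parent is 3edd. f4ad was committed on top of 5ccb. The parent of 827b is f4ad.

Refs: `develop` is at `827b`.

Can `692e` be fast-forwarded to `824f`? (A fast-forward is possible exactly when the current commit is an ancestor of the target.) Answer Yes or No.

A fast-forward from 692e to 824f is possible iff 692e is an ancestor of 824f.
Ancestors of 824f: {824f, 94b3, 97f6, 9d1c, ef35}.
692e is not among them, so fast-forward is not possible.

No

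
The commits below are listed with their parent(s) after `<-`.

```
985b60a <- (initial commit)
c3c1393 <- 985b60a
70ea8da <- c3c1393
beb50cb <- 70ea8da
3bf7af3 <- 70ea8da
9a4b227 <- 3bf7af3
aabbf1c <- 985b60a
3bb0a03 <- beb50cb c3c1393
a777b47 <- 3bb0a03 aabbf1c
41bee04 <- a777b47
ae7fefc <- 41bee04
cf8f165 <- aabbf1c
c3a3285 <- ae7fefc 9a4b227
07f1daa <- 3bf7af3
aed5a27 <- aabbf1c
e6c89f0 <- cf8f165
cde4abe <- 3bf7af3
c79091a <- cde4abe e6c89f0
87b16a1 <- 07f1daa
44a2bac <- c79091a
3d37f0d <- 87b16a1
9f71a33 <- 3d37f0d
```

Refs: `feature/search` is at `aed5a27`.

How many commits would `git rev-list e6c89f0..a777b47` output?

Reachable from a777b47: {3bb0a03, 70ea8da, 985b60a, a777b47, aabbf1c, beb50cb, c3c1393}.
Reachable from e6c89f0: {985b60a, aabbf1c, cf8f165, e6c89f0}.
In a777b47's history but not e6c89f0's: {3bb0a03, 70ea8da, a777b47, beb50cb, c3c1393} — 5 commits.

5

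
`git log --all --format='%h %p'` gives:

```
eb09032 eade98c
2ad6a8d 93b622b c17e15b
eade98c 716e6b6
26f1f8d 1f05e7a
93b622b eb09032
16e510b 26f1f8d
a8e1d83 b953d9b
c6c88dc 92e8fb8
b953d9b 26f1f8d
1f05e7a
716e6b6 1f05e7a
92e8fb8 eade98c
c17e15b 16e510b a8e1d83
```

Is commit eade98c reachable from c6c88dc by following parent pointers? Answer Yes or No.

Yes

Ancestors of c6c88dc (commits reachable by following parents): {1f05e7a, 716e6b6, 92e8fb8, c6c88dc, eade98c}.
eade98c is in that set, so it is an ancestor of c6c88dc.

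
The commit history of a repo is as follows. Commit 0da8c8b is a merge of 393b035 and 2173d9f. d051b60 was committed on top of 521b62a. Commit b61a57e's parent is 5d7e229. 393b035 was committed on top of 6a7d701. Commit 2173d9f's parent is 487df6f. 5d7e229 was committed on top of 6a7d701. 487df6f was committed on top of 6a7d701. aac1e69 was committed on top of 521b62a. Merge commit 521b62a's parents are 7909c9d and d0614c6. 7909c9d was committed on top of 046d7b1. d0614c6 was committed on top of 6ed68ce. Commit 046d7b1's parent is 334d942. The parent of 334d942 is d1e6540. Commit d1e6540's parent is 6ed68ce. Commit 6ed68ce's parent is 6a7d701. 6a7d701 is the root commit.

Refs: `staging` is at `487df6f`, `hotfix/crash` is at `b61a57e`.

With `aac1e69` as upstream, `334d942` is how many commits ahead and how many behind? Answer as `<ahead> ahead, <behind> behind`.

Reachable from 334d942: {334d942, 6a7d701, 6ed68ce, d1e6540}.
Reachable from aac1e69: {046d7b1, 334d942, 521b62a, 6a7d701, 6ed68ce, 7909c9d, aac1e69, d0614c6, d1e6540}.
Only in 334d942's history (ahead): {} — 0.
Only in aac1e69's history (behind): {046d7b1, 521b62a, 7909c9d, aac1e69, d0614c6} — 5.

0 ahead, 5 behind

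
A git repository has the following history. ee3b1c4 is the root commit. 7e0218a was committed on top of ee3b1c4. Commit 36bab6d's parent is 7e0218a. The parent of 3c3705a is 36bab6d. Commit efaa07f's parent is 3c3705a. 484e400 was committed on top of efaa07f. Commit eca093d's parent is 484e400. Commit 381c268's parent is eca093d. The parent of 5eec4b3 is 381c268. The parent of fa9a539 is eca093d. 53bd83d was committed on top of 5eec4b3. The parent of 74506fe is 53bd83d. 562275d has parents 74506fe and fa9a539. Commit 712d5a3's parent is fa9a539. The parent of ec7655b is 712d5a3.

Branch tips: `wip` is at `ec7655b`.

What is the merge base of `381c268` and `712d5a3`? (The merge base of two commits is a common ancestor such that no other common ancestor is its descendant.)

eca093d

Ancestors of 381c268: {36bab6d, 381c268, 3c3705a, 484e400, 7e0218a, eca093d, ee3b1c4, efaa07f}.
Ancestors of 712d5a3: {36bab6d, 3c3705a, 484e400, 712d5a3, 7e0218a, eca093d, ee3b1c4, efaa07f, fa9a539}.
Common ancestors: {36bab6d, 3c3705a, 484e400, 7e0218a, eca093d, ee3b1c4, efaa07f}.
Among these, eca093d is not an ancestor of any other common ancestor — it is the merge base.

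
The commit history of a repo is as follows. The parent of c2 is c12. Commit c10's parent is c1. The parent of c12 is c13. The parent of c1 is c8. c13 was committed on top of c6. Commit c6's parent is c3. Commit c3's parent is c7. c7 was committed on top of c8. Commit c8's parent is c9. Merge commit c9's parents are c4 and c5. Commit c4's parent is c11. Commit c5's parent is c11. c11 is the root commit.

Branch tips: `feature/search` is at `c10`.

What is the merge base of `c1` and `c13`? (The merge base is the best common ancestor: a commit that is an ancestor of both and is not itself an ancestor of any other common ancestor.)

c8

Ancestors of c1: {c1, c11, c4, c5, c8, c9}.
Ancestors of c13: {c11, c13, c3, c4, c5, c6, c7, c8, c9}.
Common ancestors: {c11, c4, c5, c8, c9}.
Among these, c8 is not an ancestor of any other common ancestor — it is the merge base.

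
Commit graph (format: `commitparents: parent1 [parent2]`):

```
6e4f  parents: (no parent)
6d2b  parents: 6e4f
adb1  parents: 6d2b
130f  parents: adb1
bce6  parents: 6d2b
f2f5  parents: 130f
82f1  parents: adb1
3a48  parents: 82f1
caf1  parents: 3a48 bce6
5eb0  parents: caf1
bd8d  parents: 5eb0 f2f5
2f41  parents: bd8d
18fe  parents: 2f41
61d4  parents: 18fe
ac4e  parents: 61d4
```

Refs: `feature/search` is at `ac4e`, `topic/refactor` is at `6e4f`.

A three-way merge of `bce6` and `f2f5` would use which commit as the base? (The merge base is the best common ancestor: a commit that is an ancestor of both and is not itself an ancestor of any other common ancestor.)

6d2b

Ancestors of bce6: {6d2b, 6e4f, bce6}.
Ancestors of f2f5: {130f, 6d2b, 6e4f, adb1, f2f5}.
Common ancestors: {6d2b, 6e4f}.
Among these, 6d2b is not an ancestor of any other common ancestor — it is the merge base.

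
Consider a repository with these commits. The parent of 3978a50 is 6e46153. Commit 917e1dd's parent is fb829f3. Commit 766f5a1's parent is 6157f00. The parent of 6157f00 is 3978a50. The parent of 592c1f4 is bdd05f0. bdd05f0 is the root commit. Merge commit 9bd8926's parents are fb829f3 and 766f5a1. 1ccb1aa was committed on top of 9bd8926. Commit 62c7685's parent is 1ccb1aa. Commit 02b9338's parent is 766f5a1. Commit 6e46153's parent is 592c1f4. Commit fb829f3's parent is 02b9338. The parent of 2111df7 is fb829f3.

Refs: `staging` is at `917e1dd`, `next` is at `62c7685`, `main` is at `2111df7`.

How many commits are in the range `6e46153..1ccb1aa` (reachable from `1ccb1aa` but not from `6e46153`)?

Reachable from 1ccb1aa: {02b9338, 1ccb1aa, 3978a50, 592c1f4, 6157f00, 6e46153, 766f5a1, 9bd8926, bdd05f0, fb829f3}.
Reachable from 6e46153: {592c1f4, 6e46153, bdd05f0}.
In 1ccb1aa's history but not 6e46153's: {02b9338, 1ccb1aa, 3978a50, 6157f00, 766f5a1, 9bd8926, fb829f3} — 7 commits.

7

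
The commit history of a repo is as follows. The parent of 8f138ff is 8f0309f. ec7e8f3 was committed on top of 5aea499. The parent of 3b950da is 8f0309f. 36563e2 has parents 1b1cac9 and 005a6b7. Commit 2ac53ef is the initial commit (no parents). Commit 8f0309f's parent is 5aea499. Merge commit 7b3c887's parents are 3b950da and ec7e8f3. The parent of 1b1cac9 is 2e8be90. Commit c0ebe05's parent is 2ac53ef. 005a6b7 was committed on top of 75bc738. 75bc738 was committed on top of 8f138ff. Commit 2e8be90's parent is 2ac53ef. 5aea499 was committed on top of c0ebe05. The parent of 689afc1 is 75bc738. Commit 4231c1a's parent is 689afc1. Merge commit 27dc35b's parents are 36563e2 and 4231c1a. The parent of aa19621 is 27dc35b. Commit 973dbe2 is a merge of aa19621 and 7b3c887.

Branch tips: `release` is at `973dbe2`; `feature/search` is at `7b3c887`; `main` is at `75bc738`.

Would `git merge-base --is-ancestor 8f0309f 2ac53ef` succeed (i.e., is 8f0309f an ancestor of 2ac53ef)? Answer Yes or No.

Ancestors of 2ac53ef: {2ac53ef}.
8f0309f is not in that set, so it is not an ancestor of 2ac53ef.

No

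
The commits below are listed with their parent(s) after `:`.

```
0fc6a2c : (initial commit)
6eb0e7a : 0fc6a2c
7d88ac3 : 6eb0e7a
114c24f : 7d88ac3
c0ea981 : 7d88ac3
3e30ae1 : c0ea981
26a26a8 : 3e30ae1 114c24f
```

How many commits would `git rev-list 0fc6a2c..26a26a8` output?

Reachable from 26a26a8: {0fc6a2c, 114c24f, 26a26a8, 3e30ae1, 6eb0e7a, 7d88ac3, c0ea981}.
Reachable from 0fc6a2c: {0fc6a2c}.
In 26a26a8's history but not 0fc6a2c's: {114c24f, 26a26a8, 3e30ae1, 6eb0e7a, 7d88ac3, c0ea981} — 6 commits.

6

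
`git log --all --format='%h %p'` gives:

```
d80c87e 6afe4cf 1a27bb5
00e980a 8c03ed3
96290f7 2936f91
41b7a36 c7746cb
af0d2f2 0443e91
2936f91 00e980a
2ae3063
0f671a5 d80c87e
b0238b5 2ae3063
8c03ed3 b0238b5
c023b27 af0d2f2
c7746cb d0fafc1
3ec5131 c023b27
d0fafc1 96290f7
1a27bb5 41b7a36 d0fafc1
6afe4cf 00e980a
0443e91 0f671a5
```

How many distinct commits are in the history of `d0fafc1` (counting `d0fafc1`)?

Walking parent pointers from d0fafc1: reachable set = {00e980a, 2936f91, 2ae3063, 8c03ed3, 96290f7, b0238b5, d0fafc1}.
That is 7 commits.

7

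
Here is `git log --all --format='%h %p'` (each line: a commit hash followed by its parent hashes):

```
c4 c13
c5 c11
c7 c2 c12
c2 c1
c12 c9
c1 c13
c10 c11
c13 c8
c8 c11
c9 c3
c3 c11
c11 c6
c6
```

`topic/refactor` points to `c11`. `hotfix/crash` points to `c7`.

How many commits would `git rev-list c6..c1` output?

Reachable from c1: {c1, c11, c13, c6, c8}.
Reachable from c6: {c6}.
In c1's history but not c6's: {c1, c11, c13, c8} — 4 commits.

4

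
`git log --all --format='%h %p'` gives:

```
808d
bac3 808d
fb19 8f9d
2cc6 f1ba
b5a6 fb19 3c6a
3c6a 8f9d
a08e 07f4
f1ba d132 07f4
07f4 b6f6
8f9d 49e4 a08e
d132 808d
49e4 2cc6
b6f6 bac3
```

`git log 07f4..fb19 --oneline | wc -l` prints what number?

7

Reachable from fb19: {07f4, 2cc6, 49e4, 808d, 8f9d, a08e, b6f6, bac3, d132, f1ba, fb19}.
Reachable from 07f4: {07f4, 808d, b6f6, bac3}.
In fb19's history but not 07f4's: {2cc6, 49e4, 8f9d, a08e, d132, f1ba, fb19} — 7 commits.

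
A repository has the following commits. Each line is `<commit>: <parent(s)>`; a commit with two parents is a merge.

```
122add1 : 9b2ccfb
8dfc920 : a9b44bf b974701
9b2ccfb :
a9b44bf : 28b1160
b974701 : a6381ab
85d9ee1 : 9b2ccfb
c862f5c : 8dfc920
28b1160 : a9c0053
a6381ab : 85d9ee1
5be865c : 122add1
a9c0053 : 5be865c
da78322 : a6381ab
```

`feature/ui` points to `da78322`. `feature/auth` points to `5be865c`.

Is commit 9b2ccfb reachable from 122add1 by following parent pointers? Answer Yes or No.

Ancestors of 122add1 (commits reachable by following parents): {122add1, 9b2ccfb}.
9b2ccfb is in that set, so it is an ancestor of 122add1.

Yes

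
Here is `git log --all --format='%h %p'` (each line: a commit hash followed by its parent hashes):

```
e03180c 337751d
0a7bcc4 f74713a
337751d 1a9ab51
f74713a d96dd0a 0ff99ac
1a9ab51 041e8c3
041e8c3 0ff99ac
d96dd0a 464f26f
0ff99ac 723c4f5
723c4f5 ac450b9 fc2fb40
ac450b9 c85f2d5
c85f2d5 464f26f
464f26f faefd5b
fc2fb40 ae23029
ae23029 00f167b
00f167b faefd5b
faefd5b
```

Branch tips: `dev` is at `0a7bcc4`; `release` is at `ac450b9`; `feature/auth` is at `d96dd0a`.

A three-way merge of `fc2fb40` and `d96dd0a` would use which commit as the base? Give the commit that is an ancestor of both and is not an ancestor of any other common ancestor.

faefd5b

Ancestors of fc2fb40: {00f167b, ae23029, faefd5b, fc2fb40}.
Ancestors of d96dd0a: {464f26f, d96dd0a, faefd5b}.
Common ancestors: {faefd5b}.
The only common ancestor is faefd5b, so it is the merge base.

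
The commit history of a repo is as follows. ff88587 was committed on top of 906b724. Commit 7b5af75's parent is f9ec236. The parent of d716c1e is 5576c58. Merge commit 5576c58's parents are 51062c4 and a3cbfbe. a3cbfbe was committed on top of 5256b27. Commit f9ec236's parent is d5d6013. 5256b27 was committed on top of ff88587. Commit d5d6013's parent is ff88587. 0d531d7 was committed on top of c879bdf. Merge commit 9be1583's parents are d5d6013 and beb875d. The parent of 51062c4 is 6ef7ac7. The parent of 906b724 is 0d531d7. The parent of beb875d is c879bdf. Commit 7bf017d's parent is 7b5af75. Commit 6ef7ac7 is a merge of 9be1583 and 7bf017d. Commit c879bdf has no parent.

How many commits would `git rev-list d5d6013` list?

Walking parent pointers from d5d6013: reachable set = {0d531d7, 906b724, c879bdf, d5d6013, ff88587}.
That is 5 commits.

5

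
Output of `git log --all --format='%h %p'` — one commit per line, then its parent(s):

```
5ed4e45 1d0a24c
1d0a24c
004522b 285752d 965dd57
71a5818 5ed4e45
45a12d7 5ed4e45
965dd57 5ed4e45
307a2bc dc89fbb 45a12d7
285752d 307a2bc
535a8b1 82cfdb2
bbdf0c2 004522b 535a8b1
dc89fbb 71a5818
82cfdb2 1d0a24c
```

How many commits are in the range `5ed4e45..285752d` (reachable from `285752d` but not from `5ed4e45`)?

Reachable from 285752d: {1d0a24c, 285752d, 307a2bc, 45a12d7, 5ed4e45, 71a5818, dc89fbb}.
Reachable from 5ed4e45: {1d0a24c, 5ed4e45}.
In 285752d's history but not 5ed4e45's: {285752d, 307a2bc, 45a12d7, 71a5818, dc89fbb} — 5 commits.

5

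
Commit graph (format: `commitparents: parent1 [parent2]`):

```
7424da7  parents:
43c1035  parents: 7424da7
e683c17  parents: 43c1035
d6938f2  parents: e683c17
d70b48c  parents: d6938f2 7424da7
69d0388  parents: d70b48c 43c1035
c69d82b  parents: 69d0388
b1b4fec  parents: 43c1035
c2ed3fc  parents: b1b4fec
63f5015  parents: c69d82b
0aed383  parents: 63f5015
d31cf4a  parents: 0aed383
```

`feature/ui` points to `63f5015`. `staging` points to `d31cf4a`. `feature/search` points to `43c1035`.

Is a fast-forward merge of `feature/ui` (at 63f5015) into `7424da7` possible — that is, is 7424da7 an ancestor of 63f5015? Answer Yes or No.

A fast-forward from 7424da7 to 63f5015 is possible iff 7424da7 is an ancestor of 63f5015.
Ancestors of 63f5015: {43c1035, 63f5015, 69d0388, 7424da7, c69d82b, d6938f2, d70b48c, e683c17}.
7424da7 is among them, so fast-forward is possible.

Yes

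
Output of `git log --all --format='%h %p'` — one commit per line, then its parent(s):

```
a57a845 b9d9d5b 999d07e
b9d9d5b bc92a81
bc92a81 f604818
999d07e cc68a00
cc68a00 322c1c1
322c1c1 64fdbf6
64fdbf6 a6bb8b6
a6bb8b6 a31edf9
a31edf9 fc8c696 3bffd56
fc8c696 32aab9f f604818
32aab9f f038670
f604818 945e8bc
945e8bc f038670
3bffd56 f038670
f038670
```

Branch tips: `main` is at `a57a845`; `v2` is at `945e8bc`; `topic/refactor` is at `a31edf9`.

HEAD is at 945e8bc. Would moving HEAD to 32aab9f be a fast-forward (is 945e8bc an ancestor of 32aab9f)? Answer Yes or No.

No

A fast-forward from 945e8bc to 32aab9f is possible iff 945e8bc is an ancestor of 32aab9f.
Ancestors of 32aab9f: {32aab9f, f038670}.
945e8bc is not among them, so fast-forward is not possible.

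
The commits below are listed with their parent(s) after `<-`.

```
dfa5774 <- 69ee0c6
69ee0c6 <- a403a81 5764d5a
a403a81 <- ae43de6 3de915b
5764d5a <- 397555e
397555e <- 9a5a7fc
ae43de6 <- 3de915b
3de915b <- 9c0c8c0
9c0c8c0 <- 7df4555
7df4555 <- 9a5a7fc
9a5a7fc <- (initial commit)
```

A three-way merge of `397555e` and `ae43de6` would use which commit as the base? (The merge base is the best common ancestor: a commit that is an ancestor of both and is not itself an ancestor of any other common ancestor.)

9a5a7fc

Ancestors of 397555e: {397555e, 9a5a7fc}.
Ancestors of ae43de6: {3de915b, 7df4555, 9a5a7fc, 9c0c8c0, ae43de6}.
Common ancestors: {9a5a7fc}.
The only common ancestor is 9a5a7fc, so it is the merge base.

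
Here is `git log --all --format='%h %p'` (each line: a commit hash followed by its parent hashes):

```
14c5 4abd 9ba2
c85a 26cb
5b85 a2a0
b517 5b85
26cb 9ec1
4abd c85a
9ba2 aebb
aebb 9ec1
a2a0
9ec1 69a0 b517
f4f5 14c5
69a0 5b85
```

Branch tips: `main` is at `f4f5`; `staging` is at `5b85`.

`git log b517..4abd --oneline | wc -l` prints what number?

Reachable from 4abd: {26cb, 4abd, 5b85, 69a0, 9ec1, a2a0, b517, c85a}.
Reachable from b517: {5b85, a2a0, b517}.
In 4abd's history but not b517's: {26cb, 4abd, 69a0, 9ec1, c85a} — 5 commits.

5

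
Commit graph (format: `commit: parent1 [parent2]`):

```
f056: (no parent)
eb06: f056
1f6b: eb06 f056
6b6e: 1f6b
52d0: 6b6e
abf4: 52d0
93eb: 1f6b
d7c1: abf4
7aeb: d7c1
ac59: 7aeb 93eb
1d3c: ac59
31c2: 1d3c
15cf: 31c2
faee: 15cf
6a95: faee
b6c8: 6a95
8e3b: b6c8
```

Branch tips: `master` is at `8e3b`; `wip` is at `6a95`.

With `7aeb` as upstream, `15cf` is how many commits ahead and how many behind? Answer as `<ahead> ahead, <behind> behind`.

5 ahead, 0 behind

Reachable from 15cf: {15cf, 1d3c, 1f6b, 31c2, 52d0, 6b6e, 7aeb, 93eb, abf4, ac59, d7c1, eb06, f056}.
Reachable from 7aeb: {1f6b, 52d0, 6b6e, 7aeb, abf4, d7c1, eb06, f056}.
Only in 15cf's history (ahead): {15cf, 1d3c, 31c2, 93eb, ac59} — 5.
Only in 7aeb's history (behind): {} — 0.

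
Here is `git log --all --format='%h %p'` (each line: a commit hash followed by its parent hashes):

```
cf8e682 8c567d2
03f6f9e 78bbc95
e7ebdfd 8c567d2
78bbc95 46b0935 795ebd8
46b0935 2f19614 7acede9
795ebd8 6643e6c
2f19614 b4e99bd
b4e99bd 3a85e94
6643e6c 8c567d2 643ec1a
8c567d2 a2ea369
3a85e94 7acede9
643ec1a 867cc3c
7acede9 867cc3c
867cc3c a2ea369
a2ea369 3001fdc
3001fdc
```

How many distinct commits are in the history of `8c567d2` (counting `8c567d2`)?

Walking parent pointers from 8c567d2: reachable set = {3001fdc, 8c567d2, a2ea369}.
That is 3 commits.

3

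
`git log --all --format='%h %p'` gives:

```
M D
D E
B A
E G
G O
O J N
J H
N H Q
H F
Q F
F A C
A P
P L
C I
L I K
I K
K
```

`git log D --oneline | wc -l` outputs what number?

15

Walking parent pointers from D: reachable set = {A, C, D, E, F, G, H, I, J, K, L, N, O, P, Q}.
That is 15 commits.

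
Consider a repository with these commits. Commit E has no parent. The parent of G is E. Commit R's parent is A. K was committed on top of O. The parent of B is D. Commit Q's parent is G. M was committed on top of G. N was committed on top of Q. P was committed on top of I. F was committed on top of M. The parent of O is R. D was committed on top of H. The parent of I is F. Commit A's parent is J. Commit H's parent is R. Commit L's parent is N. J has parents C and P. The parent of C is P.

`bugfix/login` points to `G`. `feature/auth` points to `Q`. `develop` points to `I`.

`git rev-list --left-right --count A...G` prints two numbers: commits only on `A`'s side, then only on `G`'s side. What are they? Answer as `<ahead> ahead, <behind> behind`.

Reachable from A: {A, C, E, F, G, I, J, M, P}.
Reachable from G: {E, G}.
Only in A's history (ahead): {A, C, F, I, J, M, P} — 7.
Only in G's history (behind): {} — 0.

7 ahead, 0 behind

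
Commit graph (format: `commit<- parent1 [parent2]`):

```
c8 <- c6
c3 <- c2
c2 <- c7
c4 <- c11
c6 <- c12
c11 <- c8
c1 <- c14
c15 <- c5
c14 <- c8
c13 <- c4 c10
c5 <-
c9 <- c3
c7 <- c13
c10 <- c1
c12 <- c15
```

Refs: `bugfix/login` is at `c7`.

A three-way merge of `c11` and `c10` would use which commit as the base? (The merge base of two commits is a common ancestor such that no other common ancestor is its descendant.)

Ancestors of c11: {c11, c12, c15, c5, c6, c8}.
Ancestors of c10: {c1, c10, c12, c14, c15, c5, c6, c8}.
Common ancestors: {c12, c15, c5, c6, c8}.
Among these, c8 is not an ancestor of any other common ancestor — it is the merge base.

c8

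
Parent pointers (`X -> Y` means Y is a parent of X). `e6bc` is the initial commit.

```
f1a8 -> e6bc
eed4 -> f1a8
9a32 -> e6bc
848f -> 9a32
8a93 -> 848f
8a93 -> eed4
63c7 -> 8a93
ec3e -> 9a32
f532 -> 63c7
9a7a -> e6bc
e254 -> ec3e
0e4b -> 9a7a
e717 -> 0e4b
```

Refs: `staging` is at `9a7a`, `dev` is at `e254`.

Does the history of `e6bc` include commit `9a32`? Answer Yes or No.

Ancestors of e6bc: {e6bc}.
9a32 is not in that set, so it is not an ancestor of e6bc.

No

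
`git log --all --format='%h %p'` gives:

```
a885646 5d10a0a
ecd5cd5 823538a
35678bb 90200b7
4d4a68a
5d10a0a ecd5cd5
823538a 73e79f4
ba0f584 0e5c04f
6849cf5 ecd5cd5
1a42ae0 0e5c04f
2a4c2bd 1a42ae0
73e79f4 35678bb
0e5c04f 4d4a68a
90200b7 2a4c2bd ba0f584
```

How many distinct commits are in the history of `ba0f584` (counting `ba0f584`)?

3

Walking parent pointers from ba0f584: reachable set = {0e5c04f, 4d4a68a, ba0f584}.
That is 3 commits.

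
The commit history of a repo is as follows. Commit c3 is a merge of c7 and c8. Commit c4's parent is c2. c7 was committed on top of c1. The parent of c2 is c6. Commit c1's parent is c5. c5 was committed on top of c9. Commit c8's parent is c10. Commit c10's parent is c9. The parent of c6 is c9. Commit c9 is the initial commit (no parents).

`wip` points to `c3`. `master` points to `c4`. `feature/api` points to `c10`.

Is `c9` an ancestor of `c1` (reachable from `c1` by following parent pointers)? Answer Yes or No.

Yes

Ancestors of c1 (commits reachable by following parents): {c1, c5, c9}.
c9 is in that set, so it is an ancestor of c1.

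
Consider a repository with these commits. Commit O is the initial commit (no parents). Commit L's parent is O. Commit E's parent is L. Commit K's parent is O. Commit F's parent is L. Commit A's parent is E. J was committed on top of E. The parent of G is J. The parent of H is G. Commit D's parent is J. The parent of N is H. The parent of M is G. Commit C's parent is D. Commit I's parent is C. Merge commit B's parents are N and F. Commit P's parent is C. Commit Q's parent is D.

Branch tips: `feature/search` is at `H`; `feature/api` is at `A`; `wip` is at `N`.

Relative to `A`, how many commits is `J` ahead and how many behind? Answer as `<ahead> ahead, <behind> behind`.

Reachable from J: {E, J, L, O}.
Reachable from A: {A, E, L, O}.
Only in J's history (ahead): {J} — 1.
Only in A's history (behind): {A} — 1.

1 ahead, 1 behind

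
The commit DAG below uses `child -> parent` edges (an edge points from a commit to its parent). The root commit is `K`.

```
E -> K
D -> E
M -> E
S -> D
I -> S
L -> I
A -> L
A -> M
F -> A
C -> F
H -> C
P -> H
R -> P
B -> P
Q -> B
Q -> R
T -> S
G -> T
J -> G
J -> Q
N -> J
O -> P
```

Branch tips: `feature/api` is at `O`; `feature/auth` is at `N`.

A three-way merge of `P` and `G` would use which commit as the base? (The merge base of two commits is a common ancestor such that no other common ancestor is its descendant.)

S

Ancestors of P: {A, C, D, E, F, H, I, K, L, M, P, S}.
Ancestors of G: {D, E, G, K, S, T}.
Common ancestors: {D, E, K, S}.
Among these, S is not an ancestor of any other common ancestor — it is the merge base.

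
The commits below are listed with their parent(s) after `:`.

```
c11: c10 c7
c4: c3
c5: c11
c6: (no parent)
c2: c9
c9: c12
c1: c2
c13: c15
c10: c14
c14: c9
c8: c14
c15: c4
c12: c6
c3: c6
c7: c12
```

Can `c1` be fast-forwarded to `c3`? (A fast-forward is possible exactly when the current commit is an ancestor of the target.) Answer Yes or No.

No

A fast-forward from c1 to c3 is possible iff c1 is an ancestor of c3.
Ancestors of c3: {c3, c6}.
c1 is not among them, so fast-forward is not possible.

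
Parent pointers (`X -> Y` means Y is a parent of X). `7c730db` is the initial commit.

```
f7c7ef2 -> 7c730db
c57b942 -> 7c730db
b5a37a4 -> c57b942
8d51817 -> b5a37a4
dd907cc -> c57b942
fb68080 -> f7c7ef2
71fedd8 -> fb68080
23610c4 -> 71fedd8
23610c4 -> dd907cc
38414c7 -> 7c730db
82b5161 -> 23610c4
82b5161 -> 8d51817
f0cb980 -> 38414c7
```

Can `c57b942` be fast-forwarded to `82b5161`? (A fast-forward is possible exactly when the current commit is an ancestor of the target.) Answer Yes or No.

Yes

A fast-forward from c57b942 to 82b5161 is possible iff c57b942 is an ancestor of 82b5161.
Ancestors of 82b5161: {23610c4, 71fedd8, 7c730db, 82b5161, 8d51817, b5a37a4, c57b942, dd907cc, f7c7ef2, fb68080}.
c57b942 is among them, so fast-forward is possible.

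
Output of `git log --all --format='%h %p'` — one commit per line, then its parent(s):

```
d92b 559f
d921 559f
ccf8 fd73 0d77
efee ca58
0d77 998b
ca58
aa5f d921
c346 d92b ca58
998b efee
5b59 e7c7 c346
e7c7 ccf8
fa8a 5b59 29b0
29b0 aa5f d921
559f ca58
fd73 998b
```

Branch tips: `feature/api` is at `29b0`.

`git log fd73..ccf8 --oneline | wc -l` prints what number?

Reachable from ccf8: {0d77, 998b, ca58, ccf8, efee, fd73}.
Reachable from fd73: {998b, ca58, efee, fd73}.
In ccf8's history but not fd73's: {0d77, ccf8} — 2 commits.

2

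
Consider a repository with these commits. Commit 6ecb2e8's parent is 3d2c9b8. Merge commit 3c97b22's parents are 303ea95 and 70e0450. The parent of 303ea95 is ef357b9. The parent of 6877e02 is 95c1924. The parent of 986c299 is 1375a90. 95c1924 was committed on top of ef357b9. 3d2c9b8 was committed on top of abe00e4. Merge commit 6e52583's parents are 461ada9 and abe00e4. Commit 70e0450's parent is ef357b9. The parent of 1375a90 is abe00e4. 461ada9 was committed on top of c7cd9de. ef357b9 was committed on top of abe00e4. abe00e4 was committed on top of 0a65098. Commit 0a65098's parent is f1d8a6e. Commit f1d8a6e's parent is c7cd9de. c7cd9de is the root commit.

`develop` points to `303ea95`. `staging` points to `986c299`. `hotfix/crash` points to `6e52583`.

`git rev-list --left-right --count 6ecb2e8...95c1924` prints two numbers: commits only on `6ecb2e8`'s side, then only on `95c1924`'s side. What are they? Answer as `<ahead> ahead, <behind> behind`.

2 ahead, 2 behind

Reachable from 6ecb2e8: {0a65098, 3d2c9b8, 6ecb2e8, abe00e4, c7cd9de, f1d8a6e}.
Reachable from 95c1924: {0a65098, 95c1924, abe00e4, c7cd9de, ef357b9, f1d8a6e}.
Only in 6ecb2e8's history (ahead): {3d2c9b8, 6ecb2e8} — 2.
Only in 95c1924's history (behind): {95c1924, ef357b9} — 2.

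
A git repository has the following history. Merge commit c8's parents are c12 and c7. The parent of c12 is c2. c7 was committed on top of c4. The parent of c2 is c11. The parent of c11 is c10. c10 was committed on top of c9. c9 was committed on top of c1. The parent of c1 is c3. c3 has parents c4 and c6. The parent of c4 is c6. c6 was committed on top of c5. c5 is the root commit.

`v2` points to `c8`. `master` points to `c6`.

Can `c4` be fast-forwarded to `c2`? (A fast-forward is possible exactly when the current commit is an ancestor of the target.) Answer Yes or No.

Yes

A fast-forward from c4 to c2 is possible iff c4 is an ancestor of c2.
Ancestors of c2: {c1, c10, c11, c2, c3, c4, c5, c6, c9}.
c4 is among them, so fast-forward is possible.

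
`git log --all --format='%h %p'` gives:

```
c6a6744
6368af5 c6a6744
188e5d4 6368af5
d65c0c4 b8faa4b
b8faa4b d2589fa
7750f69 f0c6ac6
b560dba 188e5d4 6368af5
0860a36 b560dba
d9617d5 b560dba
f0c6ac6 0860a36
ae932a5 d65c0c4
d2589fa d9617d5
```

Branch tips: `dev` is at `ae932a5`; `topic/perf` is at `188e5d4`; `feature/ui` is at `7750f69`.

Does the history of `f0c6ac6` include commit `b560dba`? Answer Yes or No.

Ancestors of f0c6ac6 (commits reachable by following parents): {0860a36, 188e5d4, 6368af5, b560dba, c6a6744, f0c6ac6}.
b560dba is in that set, so it is an ancestor of f0c6ac6.

Yes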